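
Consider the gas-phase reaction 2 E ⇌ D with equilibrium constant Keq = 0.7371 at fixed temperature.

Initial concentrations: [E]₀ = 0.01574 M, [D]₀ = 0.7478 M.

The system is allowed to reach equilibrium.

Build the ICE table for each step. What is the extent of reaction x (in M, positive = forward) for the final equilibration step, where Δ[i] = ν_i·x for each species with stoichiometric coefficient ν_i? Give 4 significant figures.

Q₀ = 3018 vs Keq = 0.7371 ⇒ Q>K, reverse
Step 1:
                   E          D
  init       0.01574     0.7478
  Δ           0.7129    -0.3565
  eq          0.7286     0.3913
  solve Keq expr → x = -0.3565; check Q = 0.7371

x = -0.3565 M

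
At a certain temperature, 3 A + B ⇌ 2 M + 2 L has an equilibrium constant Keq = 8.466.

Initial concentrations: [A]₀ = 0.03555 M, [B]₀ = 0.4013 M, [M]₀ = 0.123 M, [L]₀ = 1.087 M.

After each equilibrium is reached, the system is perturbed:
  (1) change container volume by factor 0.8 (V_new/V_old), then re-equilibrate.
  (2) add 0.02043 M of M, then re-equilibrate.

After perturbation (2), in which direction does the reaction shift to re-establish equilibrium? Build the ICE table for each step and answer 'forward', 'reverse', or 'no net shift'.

Direction: reverse

Q₀ = 991.5 vs Keq = 8.466 ⇒ Q>K, reverse
Step 1:
                   A          B          M          L
  Initial    0.03555     0.4013      0.123      1.087
  Change     0.07841    0.02614   -0.05227   -0.05227
  Equil        0.114     0.4274    0.07073      1.035
  solve Keq expr → x = -0.02614; check Q = 8.466
Then change container volume by factor 0.8 (V_new/V_old).
Step 2:
                   A          B          M          L
  Initial     0.1425     0.5343    0.08841      1.293
  Change           0          0          0          0
  Equil       0.1425     0.5343    0.08841      1.293
  solve Keq expr → x = 0; check Q = 8.466
Then add 0.02043 M of M.
Step 3:
                   A          B          M          L
  Initial     0.1425     0.5343     0.1088      1.293
  Change     0.01202   0.004006  -0.008012  -0.008012
  Equil       0.1545     0.5383     0.1008      1.285
  solve Keq expr → x = -0.004006; check Q = 8.466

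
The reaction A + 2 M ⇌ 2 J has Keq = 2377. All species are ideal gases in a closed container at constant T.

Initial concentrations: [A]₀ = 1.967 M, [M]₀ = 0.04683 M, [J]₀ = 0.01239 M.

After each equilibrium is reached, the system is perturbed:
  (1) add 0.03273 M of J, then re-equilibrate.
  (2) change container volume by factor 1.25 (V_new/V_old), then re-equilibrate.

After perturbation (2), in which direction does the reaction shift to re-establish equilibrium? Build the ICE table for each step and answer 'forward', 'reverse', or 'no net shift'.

Q₀ = 0.03559 vs Keq = 2377 ⇒ Q<K, forward
Step 1:
                   A          M          J
  init         1.967    0.04683    0.01239
  Δ         -0.02299   -0.04597    0.04597
  eq           1.944 8.5854e-04    0.05836
  solve Keq expr → x = 0.02299; check Q = 2377
Then add 0.03273 M of J.
Step 2:
                   A          M          J
  init         1.944 8.5854e-04    0.09109
  Δ       2.3721e-04 4.7442e-04 -4.7442e-04
  eq           1.944   0.001333    0.09062
  solve Keq expr → x = -2.3721e-04; check Q = 2377
Then change container volume by factor 1.25 (V_new/V_old).
Step 3:
                   A          M          J
  init         1.555   0.001066    0.07249
  Δ       6.1904e-05 1.2381e-04 -1.2381e-04
  eq           1.555    0.00119    0.07237
  solve Keq expr → x = -6.1904e-05; check Q = 2377

Direction: reverse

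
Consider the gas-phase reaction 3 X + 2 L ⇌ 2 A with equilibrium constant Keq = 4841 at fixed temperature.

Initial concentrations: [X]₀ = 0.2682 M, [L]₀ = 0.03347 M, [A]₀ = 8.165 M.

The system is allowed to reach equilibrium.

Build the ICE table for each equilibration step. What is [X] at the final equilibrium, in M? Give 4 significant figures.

Q₀ = 3.0848e+06 vs Keq = 4841 ⇒ Q>K, reverse
Step 1:
                  X         L         A
  init       0.2682   0.03347     8.165
  Δ          0.3249    0.2166   -0.2166
  eq         0.5931    0.2501     7.948
  solve Keq expr → x = -0.1083; check Q = 4841

[X]_eq = 0.5931 M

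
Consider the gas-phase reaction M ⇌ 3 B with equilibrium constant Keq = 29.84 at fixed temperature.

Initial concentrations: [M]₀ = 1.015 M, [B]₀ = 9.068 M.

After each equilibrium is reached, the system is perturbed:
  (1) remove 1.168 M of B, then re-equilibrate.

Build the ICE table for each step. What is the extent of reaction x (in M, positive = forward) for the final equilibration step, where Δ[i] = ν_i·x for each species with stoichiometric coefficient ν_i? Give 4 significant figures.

Q₀ = 734.6 vs Keq = 29.84 ⇒ Q>K, reverse
Step 1:
                    M           B
  init          1.015       9.068
  Δ             1.599      -4.796
  eq            2.614       4.272
  solve Keq expr → x = -1.599; check Q = 29.84
Then remove 1.168 M of B.
Step 2:
                    M           B
  init          2.614       3.104
  Δ           -0.3272      0.9817
  eq            2.286       4.086
  solve Keq expr → x = 0.3272; check Q = 29.84

x = 0.3272 M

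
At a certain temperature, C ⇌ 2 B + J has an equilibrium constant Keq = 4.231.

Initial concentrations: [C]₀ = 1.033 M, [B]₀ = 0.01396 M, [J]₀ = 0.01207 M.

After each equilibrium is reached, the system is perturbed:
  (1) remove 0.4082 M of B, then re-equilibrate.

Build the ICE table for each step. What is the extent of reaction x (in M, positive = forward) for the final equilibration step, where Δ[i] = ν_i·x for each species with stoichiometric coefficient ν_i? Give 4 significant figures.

x = 0.08079 M

Q₀ = 2.2771e-06 vs Keq = 4.231 ⇒ Q<K, forward
Step 1:
                  C         B         J
  init        1.033   0.01396   0.01207
  Δ         -0.6986     1.397    0.6986
  eq         0.3344     1.411    0.7106
  solve Keq expr → x = 0.6986; check Q = 4.231
Then remove 0.4082 M of B.
Step 2:
                  C         B         J
  init       0.3344     1.003    0.7106
  Δ        -0.08079    0.1616   0.08079
  eq         0.2536     1.164    0.7914
  solve Keq expr → x = 0.08079; check Q = 4.231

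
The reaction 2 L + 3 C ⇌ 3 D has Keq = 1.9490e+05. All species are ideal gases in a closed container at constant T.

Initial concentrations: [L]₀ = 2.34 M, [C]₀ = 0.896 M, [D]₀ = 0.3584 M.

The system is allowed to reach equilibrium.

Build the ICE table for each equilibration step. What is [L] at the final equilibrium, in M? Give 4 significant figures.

[L]_eq = 1.752 M

Q₀ = 0.01169 vs Keq = 1.9490e+05 ⇒ Q<K, forward
Step 1:
                   L          C          D
  init          2.34      0.896     0.3584
  Δ          -0.5875    -0.8813     0.8813
  eq           1.752    0.01471       1.24
  solve Keq expr → x = 0.2938; check Q = 1.9490e+05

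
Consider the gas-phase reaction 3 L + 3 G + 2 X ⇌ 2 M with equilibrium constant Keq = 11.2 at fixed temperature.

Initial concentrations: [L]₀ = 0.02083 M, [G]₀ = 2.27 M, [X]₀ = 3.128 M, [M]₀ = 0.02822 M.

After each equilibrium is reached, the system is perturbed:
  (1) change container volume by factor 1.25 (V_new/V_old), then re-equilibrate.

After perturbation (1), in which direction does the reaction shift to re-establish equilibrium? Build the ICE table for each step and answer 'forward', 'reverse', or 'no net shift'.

Direction: reverse

Q₀ = 0.7699 vs Keq = 11.2 ⇒ Q<K, forward
Step 1:
                  L         G         X         M
  I         0.02083      2.27     3.128   0.02822
  C        -0.01083  -0.01083 -0.007223  0.007223
  E        0.009996     2.259     3.121   0.03544
  solve Keq expr → x = 0.003611; check Q = 11.2
Then change container volume by factor 1.25 (V_new/V_old).
Step 2:
                  L         G         X         M
  I        0.007997     1.807     2.497   0.02835
  C        0.003725  0.003725  0.002484 -0.002484
  E         0.01172     1.811     2.499   0.02587
  solve Keq expr → x = -0.001242; check Q = 11.2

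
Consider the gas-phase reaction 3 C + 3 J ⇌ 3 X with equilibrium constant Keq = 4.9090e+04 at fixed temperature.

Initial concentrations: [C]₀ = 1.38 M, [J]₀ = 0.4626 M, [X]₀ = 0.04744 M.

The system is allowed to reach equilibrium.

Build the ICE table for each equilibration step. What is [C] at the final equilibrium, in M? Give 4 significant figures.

Q₀ = 4.1037e-04 vs Keq = 4.9090e+04 ⇒ Q<K, forward
Step 1:
                   C          J          X
  Initial       1.38     0.4626    0.04744
  Change     -0.4481    -0.4481     0.4481
  Equil       0.9319    0.01452     0.4955
  solve Keq expr → x = 0.1494; check Q = 4.9090e+04

[C]_eq = 0.9319 M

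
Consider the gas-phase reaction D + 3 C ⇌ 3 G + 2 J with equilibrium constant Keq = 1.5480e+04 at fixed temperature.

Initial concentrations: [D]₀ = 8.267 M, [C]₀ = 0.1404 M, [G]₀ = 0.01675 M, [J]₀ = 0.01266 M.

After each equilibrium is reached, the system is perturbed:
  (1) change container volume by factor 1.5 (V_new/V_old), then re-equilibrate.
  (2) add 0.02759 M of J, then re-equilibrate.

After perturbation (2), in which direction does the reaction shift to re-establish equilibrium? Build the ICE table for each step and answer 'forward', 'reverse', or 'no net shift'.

Q₀ = 3.2920e-08 vs Keq = 1.5480e+04 ⇒ Q<K, forward
Step 1:
                    D           C           G           J
  Initial       8.267      0.1404     0.01675     0.01266
  Change     -0.04657     -0.1397      0.1397     0.09314
  Equil          8.22  6.9579e-04      0.1565      0.1058
  solve Keq expr → x = 0.04657; check Q = 1.5480e+04
Then change container volume by factor 1.5 (V_new/V_old).
Step 2:
                    D           C           G           J
  Initial        5.48  4.6386e-04      0.1043     0.07053
  Change  -1.9422e-05 -5.8265e-05  5.8265e-05  3.8844e-05
  Equil          5.48  4.0560e-04      0.1044     0.07057
  solve Keq expr → x = 1.9422e-05; check Q = 1.5480e+04
Then add 0.02759 M of J.
Step 3:
                    D           C           G           J
  Initial        5.48  4.0560e-04      0.1044     0.09816
  Change   3.3033e-05  9.9098e-05 -9.9098e-05 -6.6066e-05
  Equil          5.48  5.0469e-04      0.1043     0.09809
  solve Keq expr → x = -3.3033e-05; check Q = 1.5480e+04

Direction: reverse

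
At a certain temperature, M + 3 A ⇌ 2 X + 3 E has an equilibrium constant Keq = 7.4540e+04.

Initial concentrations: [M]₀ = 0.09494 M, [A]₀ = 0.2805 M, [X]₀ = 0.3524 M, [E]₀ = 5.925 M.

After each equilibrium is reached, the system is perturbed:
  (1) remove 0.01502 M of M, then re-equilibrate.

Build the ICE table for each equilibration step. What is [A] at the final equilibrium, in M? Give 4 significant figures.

Q₀ = 1.2328e+04 vs Keq = 7.4540e+04 ⇒ Q<K, forward
Step 1:
                   M          A          X          E
  Initial    0.09494     0.2805     0.3524      5.925
  Change    -0.02862   -0.08587    0.05725    0.08587
  Equil      0.06632     0.1946     0.4096      6.011
  solve Keq expr → x = 0.02862; check Q = 7.4540e+04
Then remove 0.01502 M of M.
Step 2:
                   M          A          X          E
  Initial     0.0513     0.1946     0.4096      6.011
  Change    0.003411    0.01023  -0.006822   -0.01023
  Equil      0.05471     0.2049     0.4028      6.001
  solve Keq expr → x = -0.003411; check Q = 7.4540e+04

[A]_eq = 0.2049 M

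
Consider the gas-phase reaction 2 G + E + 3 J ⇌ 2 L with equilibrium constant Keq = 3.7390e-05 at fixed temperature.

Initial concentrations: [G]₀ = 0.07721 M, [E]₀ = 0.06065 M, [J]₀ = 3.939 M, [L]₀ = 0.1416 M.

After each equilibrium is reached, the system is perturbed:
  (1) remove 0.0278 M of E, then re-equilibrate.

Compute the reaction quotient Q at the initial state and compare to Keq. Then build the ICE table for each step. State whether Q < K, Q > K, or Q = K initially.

Q₀ = 0.9074 vs Keq = 3.7390e-05 ⇒ Q>K, reverse
Step 1:
                  G         E         J         L
  I         0.07721   0.06065     3.939    0.1416
  C          0.1376   0.06881    0.2064   -0.1376
  E          0.2148    0.1295     4.145  0.003989
  solve Keq expr → x = -0.06881; check Q = 3.7390e-05
Then remove 0.0278 M of E.
Step 2:
                  G         E         J         L
  I          0.2148    0.1017     4.145  0.003989
  C       4.4219e-04 2.2110e-04 6.6329e-04 -4.4219e-04
  E          0.2153    0.1019     4.146  0.003547
  solve Keq expr → x = -2.2110e-04; check Q = 3.7390e-05

Q₀ = 0.9074; Q > K (proceeds reverse)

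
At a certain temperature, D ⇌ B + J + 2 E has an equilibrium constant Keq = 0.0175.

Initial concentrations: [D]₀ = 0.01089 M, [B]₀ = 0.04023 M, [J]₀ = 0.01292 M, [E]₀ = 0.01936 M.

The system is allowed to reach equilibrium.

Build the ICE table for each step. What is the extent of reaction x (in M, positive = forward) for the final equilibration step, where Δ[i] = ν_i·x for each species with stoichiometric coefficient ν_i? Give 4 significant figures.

x = 0.01077 M

Q₀ = 1.7889e-05 vs Keq = 0.0175 ⇒ Q<K, forward
Step 1:
                   D          B          J          E
  Initial    0.01089    0.04023    0.01292    0.01936
  Change    -0.01077    0.01077    0.01077    0.02155
  Equil   1.1557e-04      0.051    0.02369    0.04091
  solve Keq expr → x = 0.01077; check Q = 0.0175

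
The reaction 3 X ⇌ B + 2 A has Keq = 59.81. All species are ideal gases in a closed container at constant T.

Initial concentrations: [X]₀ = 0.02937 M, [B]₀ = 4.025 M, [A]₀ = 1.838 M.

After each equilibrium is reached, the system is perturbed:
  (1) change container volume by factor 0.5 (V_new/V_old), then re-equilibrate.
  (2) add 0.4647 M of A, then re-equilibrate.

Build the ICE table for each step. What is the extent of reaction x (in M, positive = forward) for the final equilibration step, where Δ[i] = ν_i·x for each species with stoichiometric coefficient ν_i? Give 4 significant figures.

x = -0.03026 M

Q₀ = 5.3672e+05 vs Keq = 59.81 ⇒ Q>K, reverse
Step 1:
                  X         B         A
  init      0.02937     4.025     1.838
  Δ          0.4977   -0.1659   -0.3318
  eq          0.527     3.859     1.506
  solve Keq expr → x = -0.1659; check Q = 59.81
Then change container volume by factor 0.5 (V_new/V_old).
Step 2:
                  X         B         A
  init        1.054     7.718     3.012
  Δ               0         0         0
  eq          1.054     7.718     3.012
  solve Keq expr → x = 0; check Q = 59.81
Then add 0.4647 M of A.
Step 3:
                  X         B         A
  init        1.054     7.718     3.477
  Δ         0.09079  -0.03026  -0.06053
  eq          1.145     7.688     3.417
  solve Keq expr → x = -0.03026; check Q = 59.81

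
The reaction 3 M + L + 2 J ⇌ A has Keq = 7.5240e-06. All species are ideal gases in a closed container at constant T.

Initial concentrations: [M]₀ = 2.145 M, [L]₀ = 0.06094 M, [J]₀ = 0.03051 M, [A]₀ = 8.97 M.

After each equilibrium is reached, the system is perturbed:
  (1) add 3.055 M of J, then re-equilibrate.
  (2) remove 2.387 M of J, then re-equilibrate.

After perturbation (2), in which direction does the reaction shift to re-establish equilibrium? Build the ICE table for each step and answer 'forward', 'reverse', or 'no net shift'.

Direction: reverse

Q₀ = 1.6022e+04 vs Keq = 7.5240e-06 ⇒ Q>K, reverse
Step 1:
                  M         L         J         A
  Initial     2.145   0.06094   0.03051      8.97
  Change      11.78     3.928     7.855    -3.928
  Equil       13.93     3.989     7.886     5.042
  solve Keq expr → x = -3.928; check Q = 7.5240e-06
Then add 3.055 M of J.
Step 2:
                  M         L         J         A
  Initial     13.93     3.989     10.94     5.042
  Change     -1.297   -0.4323   -0.8646    0.4323
  Equil       12.63     3.556     10.08     5.475
  solve Keq expr → x = 0.4323; check Q = 7.5240e-06
Then remove 2.387 M of J.
Step 3:
                  M         L         J         A
  Initial     12.63     3.556     7.689     5.475
  Change     0.9876    0.3292    0.6584   -0.3292
  Equil       13.62     3.885     8.348     5.145
  solve Keq expr → x = -0.3292; check Q = 7.5240e-06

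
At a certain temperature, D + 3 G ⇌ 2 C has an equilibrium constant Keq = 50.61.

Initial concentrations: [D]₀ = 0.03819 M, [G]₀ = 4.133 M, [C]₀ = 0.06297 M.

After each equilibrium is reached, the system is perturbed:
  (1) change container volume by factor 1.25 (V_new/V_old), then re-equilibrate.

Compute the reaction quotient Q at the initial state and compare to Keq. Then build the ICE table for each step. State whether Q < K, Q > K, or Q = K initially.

Q₀ = 0.001471 vs Keq = 50.61 ⇒ Q<K, forward
Step 1:
                  D         G         C
  I         0.03819     4.133   0.06297
  C        -0.03818   -0.1146   0.07637
  E       5.9119e-06     4.018    0.1393
  solve Keq expr → x = 0.03818; check Q = 50.61
Then change container volume by factor 1.25 (V_new/V_old).
Step 2:
                  D         G         C
  I       4.7295e-06     3.215    0.1115
  C       2.6596e-06 7.9788e-06 -5.3192e-06
  E       7.3891e-06     3.215    0.1115
  solve Keq expr → x = -2.6596e-06; check Q = 50.61

Q₀ = 0.001471; Q < K (proceeds forward)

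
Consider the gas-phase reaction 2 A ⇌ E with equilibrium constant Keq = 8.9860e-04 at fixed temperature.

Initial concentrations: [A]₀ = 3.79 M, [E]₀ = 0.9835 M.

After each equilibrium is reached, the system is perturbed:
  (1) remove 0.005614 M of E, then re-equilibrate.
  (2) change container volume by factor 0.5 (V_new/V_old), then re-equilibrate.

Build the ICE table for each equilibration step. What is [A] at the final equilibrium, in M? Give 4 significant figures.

[A]_eq = 11.26 M

Q₀ = 0.06847 vs Keq = 8.9860e-04 ⇒ Q>K, reverse
Step 1:
                    A           E
  Initial        3.79      0.9835
  Change        1.909     -0.9543
  Equil         5.699     0.02918
  solve Keq expr → x = -0.9543; check Q = 8.9860e-04
Then remove 0.005614 M of E.
Step 2:
                    A           E
  Initial       5.699     0.02357
  Change       -0.011    0.005501
  Equil         5.688     0.02907
  solve Keq expr → x = 0.005501; check Q = 8.9860e-04
Then change container volume by factor 0.5 (V_new/V_old).
Step 3:
                    A           E
  Initial       11.38     0.05814
  Change      -0.1117     0.05586
  Equil         11.26       0.114
  solve Keq expr → x = 0.05586; check Q = 8.9860e-04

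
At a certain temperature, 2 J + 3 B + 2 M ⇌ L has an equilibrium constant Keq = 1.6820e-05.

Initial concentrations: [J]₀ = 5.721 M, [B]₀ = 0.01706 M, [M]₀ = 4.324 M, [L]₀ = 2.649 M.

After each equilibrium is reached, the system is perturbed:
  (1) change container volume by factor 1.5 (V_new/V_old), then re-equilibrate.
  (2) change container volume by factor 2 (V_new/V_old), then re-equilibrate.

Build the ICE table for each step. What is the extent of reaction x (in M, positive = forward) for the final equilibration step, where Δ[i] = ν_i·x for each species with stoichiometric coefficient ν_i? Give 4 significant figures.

Q₀ = 871.8 vs Keq = 1.6820e-05 ⇒ Q>K, reverse
Step 1:
                   J          B          M          L
  Initial      5.721    0.01706      4.324      2.649
  Change       2.175      3.262      2.175     -1.087
  Equil        7.896      3.279      6.499      1.562
  solve Keq expr → x = -1.087; check Q = 1.6820e-05
Then change container volume by factor 1.5 (V_new/V_old).
Step 2:
                   J          B          M          L
  Initial      5.264      2.186      4.333      1.041
  Change      0.8047      1.207     0.8047    -0.4024
  Equil        6.069      3.393      5.137     0.6387
  solve Keq expr → x = -0.4024; check Q = 1.6820e-05
Then change container volume by factor 2 (V_new/V_old).
Step 3:
                   J          B          M          L
  Initial      3.034      1.697      2.569     0.3194
  Change      0.5677     0.8515     0.5677    -0.2838
  Equil        3.602      2.548      3.136    0.03552
  solve Keq expr → x = -0.2838; check Q = 1.6820e-05

x = -0.2838 M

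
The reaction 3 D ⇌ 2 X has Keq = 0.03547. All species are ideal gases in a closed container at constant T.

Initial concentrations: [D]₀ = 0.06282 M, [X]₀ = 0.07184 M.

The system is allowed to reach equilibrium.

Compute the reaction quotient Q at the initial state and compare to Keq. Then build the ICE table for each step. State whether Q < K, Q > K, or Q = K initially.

Q₀ = 20.82; Q > K (proceeds reverse)

Q₀ = 20.82 vs Keq = 0.03547 ⇒ Q>K, reverse
Step 1:
                   D          X
  Initial    0.06282    0.07184
  Change     0.09076    -0.0605
  Equil       0.1536    0.01134
  solve Keq expr → x = -0.03025; check Q = 0.03547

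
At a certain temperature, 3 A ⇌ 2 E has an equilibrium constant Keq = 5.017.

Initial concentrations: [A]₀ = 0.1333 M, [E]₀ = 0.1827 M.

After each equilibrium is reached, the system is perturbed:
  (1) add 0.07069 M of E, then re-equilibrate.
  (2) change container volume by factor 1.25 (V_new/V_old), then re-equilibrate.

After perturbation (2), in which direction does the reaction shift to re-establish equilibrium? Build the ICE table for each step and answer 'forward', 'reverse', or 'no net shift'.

Direction: reverse

Q₀ = 14.09 vs Keq = 5.017 ⇒ Q>K, reverse
Step 1:
                  A         E
  Initial    0.1333    0.1827
  Change     0.0373  -0.02487
  Equil      0.1706    0.1578
  solve Keq expr → x = -0.01243; check Q = 5.017
Then add 0.07069 M of E.
Step 2:
                  A         E
  Initial    0.1706    0.2285
  Change    0.03334  -0.02223
  Equil      0.2039    0.2063
  solve Keq expr → x = -0.01111; check Q = 5.017
Then change container volume by factor 1.25 (V_new/V_old).
Step 3:
                  A         E
  Initial    0.1632     0.165
  Change   0.008535  -0.00569
  Equil      0.1717    0.1593
  solve Keq expr → x = -0.002845; check Q = 5.017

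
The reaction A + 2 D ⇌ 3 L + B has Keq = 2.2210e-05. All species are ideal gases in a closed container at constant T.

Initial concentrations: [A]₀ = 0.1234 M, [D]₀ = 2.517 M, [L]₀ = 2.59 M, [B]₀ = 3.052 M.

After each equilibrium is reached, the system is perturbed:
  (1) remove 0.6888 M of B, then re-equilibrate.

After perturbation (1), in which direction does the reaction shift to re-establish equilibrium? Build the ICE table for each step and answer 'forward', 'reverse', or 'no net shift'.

Direction: forward

Q₀ = 67.83 vs Keq = 2.2210e-05 ⇒ Q>K, reverse
Step 1:
                   A          D          L          B
  init        0.1234      2.517       2.59      3.052
  Δ           0.8448       1.69     -2.534    -0.8448
  eq          0.9682      4.207    0.05566      2.207
  solve Keq expr → x = -0.8448; check Q = 2.2210e-05
Then remove 0.6888 M of B.
Step 2:
                   A          D          L          B
  init        0.9682      4.207    0.05566      1.518
  Δ        -0.002419  -0.004838   0.007256   0.002419
  eq          0.9658      4.202    0.06291      1.521
  solve Keq expr → x = 0.002419; check Q = 2.2210e-05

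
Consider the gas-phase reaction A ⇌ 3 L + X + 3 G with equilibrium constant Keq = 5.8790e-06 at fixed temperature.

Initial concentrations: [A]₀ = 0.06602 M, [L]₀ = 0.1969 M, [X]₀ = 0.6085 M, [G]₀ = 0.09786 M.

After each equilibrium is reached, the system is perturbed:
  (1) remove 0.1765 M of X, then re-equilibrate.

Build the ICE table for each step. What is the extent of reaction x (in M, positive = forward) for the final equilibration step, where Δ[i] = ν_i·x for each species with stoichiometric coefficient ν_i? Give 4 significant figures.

Q₀ = 6.5938e-05 vs Keq = 5.8790e-06 ⇒ Q>K, reverse
Step 1:
                    A           L           X           G
  I           0.06602      0.1969      0.6085     0.09786
  C           0.01313    -0.03938    -0.01313    -0.03938
  E           0.07915      0.1575      0.5954     0.05848
  solve Keq expr → x = -0.01313; check Q = 5.8790e-06
Then remove 0.1765 M of X.
Step 2:
                    A           L           X           G
  I           0.07915      0.1575      0.4189     0.05848
  C         -0.001603    0.004809    0.001603    0.004809
  E           0.07754      0.1623      0.4205     0.06329
  solve Keq expr → x = 0.001603; check Q = 5.8790e-06

x = 0.001603 M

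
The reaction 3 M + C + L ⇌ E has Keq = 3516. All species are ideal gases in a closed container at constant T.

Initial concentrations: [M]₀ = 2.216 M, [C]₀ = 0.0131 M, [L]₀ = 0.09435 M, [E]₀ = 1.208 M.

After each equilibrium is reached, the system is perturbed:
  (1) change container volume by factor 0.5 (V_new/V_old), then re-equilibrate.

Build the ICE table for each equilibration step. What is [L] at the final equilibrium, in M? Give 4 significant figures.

[L]_eq = 0.1626 M

Q₀ = 89.81 vs Keq = 3516 ⇒ Q<K, forward
Step 1:
                    M           C           L           E
  init          2.216      0.0131     0.09435       1.208
  Δ          -0.03807    -0.01269    -0.01269     0.01269
  eq            2.178  4.1153e-04     0.08166       1.221
  solve Keq expr → x = 0.01269; check Q = 3516
Then change container volume by factor 0.5 (V_new/V_old).
Step 2:
                    M           C           L           E
  init          4.356  8.2306e-04      0.1633       2.441
  Δ         -0.002314 -7.7128e-04 -7.7128e-04  7.7128e-04
  eq            4.354  5.1784e-05      0.1626       2.442
  solve Keq expr → x = 7.7128e-04; check Q = 3516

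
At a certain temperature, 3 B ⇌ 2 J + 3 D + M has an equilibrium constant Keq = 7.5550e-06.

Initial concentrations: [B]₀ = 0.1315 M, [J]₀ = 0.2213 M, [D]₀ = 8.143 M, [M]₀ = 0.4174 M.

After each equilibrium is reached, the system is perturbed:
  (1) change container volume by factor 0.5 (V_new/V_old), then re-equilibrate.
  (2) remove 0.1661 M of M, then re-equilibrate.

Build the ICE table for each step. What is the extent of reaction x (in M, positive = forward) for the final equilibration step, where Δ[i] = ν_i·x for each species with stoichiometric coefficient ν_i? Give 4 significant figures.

x = 4.3347e-06 M

Q₀ = 4854 vs Keq = 7.5550e-06 ⇒ Q>K, reverse
Step 1:
                  B         J         D         M
  init       0.1315    0.2213     8.143    0.4174
  Δ          0.3318   -0.2212   -0.3318   -0.1106
  eq         0.4633 7.1693e-05     7.811    0.3068
  solve Keq expr → x = -0.1106; check Q = 7.5550e-06
Then change container volume by factor 0.5 (V_new/V_old).
Step 2:
                  B         J         D         M
  init       0.9267 1.4339e-04     15.62    0.6136
  Δ       1.3902e-04 -9.2678e-05 -1.3902e-04 -4.6339e-05
  eq         0.9268 5.0709e-05     15.62    0.6135
  solve Keq expr → x = -4.6339e-05; check Q = 7.5550e-06
Then remove 0.1661 M of M.
Step 3:
                  B         J         D         M
  init       0.9268 5.0709e-05     15.62    0.4474
  Δ       -1.3004e-05 8.6695e-06 1.3004e-05 4.3347e-06
  eq         0.9268 5.9378e-05     15.62    0.4474
  solve Keq expr → x = 4.3347e-06; check Q = 7.5550e-06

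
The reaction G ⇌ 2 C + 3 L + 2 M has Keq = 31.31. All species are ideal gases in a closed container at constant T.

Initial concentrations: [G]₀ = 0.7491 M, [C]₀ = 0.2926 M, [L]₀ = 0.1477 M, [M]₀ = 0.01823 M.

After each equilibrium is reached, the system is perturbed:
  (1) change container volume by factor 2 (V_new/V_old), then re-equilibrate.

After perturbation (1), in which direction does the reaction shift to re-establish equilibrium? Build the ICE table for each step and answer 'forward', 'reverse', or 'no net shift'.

Direction: forward

Q₀ = 1.2238e-07 vs Keq = 31.31 ⇒ Q<K, forward
Step 1:
                    G           C           L           M
  Initial      0.7491      0.2926      0.1477     0.01823
  Change      -0.5004       1.001       1.501       1.001
  Equil        0.2487       1.293       1.649       1.019
  solve Keq expr → x = 0.5004; check Q = 31.31
Then change container volume by factor 2 (V_new/V_old).
Step 2:
                    G           C           L           M
  Initial      0.1244      0.6467      0.8244      0.5095
  Change      -0.1061      0.2121      0.3182      0.2121
  Equil        0.0183      0.8588       1.143      0.7216
  solve Keq expr → x = 0.1061; check Q = 31.31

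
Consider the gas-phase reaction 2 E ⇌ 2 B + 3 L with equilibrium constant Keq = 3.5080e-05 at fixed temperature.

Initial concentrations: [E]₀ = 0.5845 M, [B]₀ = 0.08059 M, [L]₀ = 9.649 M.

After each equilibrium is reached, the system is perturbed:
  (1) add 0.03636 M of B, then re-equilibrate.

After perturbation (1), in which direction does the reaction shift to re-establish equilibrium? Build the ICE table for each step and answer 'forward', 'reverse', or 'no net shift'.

Direction: reverse

Q₀ = 17.08 vs Keq = 3.5080e-05 ⇒ Q>K, reverse
Step 1:
                  E         B         L
  Initial    0.5845   0.08059     9.649
  Change    0.08046  -0.08046   -0.1207
  Equil       0.665 1.3391e-04     9.528
  solve Keq expr → x = -0.04023; check Q = 3.5080e-05
Then add 0.03636 M of B.
Step 2:
                  E         B         L
  Initial     0.665   0.03649     9.528
  Change    0.03635  -0.03635  -0.05453
  Equil      0.7013 1.4245e-04     9.474
  solve Keq expr → x = -0.01818; check Q = 3.5080e-05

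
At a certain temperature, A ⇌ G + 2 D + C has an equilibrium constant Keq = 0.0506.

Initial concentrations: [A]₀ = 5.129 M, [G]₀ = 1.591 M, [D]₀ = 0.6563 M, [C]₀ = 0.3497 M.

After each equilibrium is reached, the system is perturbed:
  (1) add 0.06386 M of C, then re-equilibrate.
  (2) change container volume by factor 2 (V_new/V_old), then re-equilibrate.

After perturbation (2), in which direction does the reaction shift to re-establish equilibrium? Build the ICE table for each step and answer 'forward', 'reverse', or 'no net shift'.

Direction: forward

Q₀ = 0.04672 vs Keq = 0.0506 ⇒ Q<K, forward
Step 1:
                    A           G           D           C
  Initial       5.129       1.591      0.6563      0.3497
  Change    -0.008244    0.008244     0.01649    0.008244
  Equil         5.121       1.599      0.6728      0.3579
  solve Keq expr → x = 0.008244; check Q = 0.0506
Then add 0.06386 M of C.
Step 2:
                    A           G           D           C
  Initial       5.121       1.599      0.6728      0.4218
  Change      0.01756    -0.01756    -0.03511    -0.01756
  Equil         5.138       1.582      0.6377      0.4042
  solve Keq expr → x = -0.01756; check Q = 0.0506
Then change container volume by factor 2 (V_new/V_old).
Step 3:
                    A           G           D           C
  Initial       2.569      0.7908      0.3188      0.2021
  Change      -0.1467      0.1467      0.2934      0.1467
  Equil         2.422      0.9375      0.6122      0.3488
  solve Keq expr → x = 0.1467; check Q = 0.0506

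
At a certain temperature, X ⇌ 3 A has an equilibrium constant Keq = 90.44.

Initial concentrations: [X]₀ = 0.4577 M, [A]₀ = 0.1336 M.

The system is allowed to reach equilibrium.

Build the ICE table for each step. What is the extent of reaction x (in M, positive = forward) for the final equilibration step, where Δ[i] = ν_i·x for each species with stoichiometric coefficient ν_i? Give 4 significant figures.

Q₀ = 0.00521 vs Keq = 90.44 ⇒ Q<K, forward
Step 1:
                   X          A
  init        0.4577     0.1336
  Δ          -0.4265      1.279
  eq          0.0312      1.413
  solve Keq expr → x = 0.4265; check Q = 90.44

x = 0.4265 M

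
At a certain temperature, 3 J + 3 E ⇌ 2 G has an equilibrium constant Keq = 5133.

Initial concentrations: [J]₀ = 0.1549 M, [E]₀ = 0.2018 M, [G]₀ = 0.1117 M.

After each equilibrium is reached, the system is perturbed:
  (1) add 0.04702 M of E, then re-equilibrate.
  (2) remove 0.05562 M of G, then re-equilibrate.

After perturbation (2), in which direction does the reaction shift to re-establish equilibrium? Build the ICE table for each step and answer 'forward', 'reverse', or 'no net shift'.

Q₀ = 408.5 vs Keq = 5133 ⇒ Q<K, forward
Step 1:
                   J          E          G
  init        0.1549     0.2018     0.1117
  Δ         -0.04974   -0.04974    0.03316
  eq          0.1052     0.1521     0.1449
  solve Keq expr → x = 0.01658; check Q = 5133
Then add 0.04702 M of E.
Step 2:
                   J          E          G
  init        0.1052     0.1991     0.1449
  Δ         -0.01462   -0.01462   0.009749
  eq         0.09053     0.1845     0.1546
  solve Keq expr → x = 0.004874; check Q = 5133
Then remove 0.05562 M of G.
Step 3:
                   J          E          G
  init       0.09053     0.1845    0.09899
  Δ         -0.01358   -0.01358   0.009051
  eq         0.07696     0.1709      0.108
  solve Keq expr → x = 0.004526; check Q = 5133

Direction: forward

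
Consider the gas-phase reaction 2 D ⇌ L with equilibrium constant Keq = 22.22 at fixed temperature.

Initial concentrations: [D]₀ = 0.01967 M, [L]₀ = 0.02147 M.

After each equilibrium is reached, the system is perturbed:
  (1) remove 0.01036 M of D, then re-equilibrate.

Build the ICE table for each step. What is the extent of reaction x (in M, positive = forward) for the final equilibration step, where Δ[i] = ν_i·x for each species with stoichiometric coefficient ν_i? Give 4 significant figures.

x = -0.003631 M

Q₀ = 55.49 vs Keq = 22.22 ⇒ Q>K, reverse
Step 1:
                   D          L
  init       0.01967    0.02147
  Δ         0.008264  -0.004132
  eq         0.02793    0.01734
  solve Keq expr → x = -0.004132; check Q = 22.22
Then remove 0.01036 M of D.
Step 2:
                   D          L
  init       0.01757    0.01734
  Δ         0.007263  -0.003631
  eq         0.02484    0.01371
  solve Keq expr → x = -0.003631; check Q = 22.22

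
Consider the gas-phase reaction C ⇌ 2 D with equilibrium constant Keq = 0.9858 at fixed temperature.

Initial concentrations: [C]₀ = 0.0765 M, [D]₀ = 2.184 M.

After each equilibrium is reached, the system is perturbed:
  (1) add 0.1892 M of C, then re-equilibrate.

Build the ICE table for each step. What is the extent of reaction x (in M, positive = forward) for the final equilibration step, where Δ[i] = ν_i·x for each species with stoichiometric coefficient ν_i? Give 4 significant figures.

x = 0.04083 M

Q₀ = 62.35 vs Keq = 0.9858 ⇒ Q>K, reverse
Step 1:
                    C           D
  I            0.0765       2.184
  C            0.6646      -1.329
  E            0.7411      0.8548
  solve Keq expr → x = -0.6646; check Q = 0.9858
Then add 0.1892 M of C.
Step 2:
                    C           D
  I            0.9303      0.8548
  C          -0.04083     0.08166
  E            0.8895      0.9364
  solve Keq expr → x = 0.04083; check Q = 0.9858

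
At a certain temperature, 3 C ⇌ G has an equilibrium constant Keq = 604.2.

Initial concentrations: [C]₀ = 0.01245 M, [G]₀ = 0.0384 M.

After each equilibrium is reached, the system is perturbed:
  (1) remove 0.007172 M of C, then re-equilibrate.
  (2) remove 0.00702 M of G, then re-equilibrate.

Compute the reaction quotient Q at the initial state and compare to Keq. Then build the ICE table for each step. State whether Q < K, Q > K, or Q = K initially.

Q₀ = 1.9899e+04; Q > K (proceeds reverse)

Q₀ = 1.9899e+04 vs Keq = 604.2 ⇒ Q>K, reverse
Step 1:
                   C          G
  init       0.01245     0.0384
  Δ          0.02441  -0.008137
  eq         0.03686    0.03026
  solve Keq expr → x = -0.008137; check Q = 604.2
Then remove 0.007172 M of C.
Step 2:
                   C          G
  init       0.02969    0.03026
  Δ         0.006299    -0.0021
  eq         0.03599    0.02816
  solve Keq expr → x = -0.0021; check Q = 604.2
Then remove 0.00702 M of G.
Step 3:
                   C          G
  init       0.03599    0.02114
  Δ        -0.002805 9.3496e-04
  eq         0.03318    0.02208
  solve Keq expr → x = 9.3496e-04; check Q = 604.2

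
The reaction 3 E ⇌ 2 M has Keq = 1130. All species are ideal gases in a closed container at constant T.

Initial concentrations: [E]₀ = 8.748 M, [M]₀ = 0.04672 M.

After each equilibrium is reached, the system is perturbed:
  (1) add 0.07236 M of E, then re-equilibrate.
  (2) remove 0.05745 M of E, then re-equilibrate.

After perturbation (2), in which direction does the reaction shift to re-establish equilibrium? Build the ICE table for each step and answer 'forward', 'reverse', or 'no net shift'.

Direction: reverse

Q₀ = 3.2605e-06 vs Keq = 1130 ⇒ Q<K, forward
Step 1:
                   E          M
  init         8.748    0.04672
  Δ           -8.443      5.628
  eq          0.3055      5.675
  solve Keq expr → x = 2.814; check Q = 1130
Then add 0.07236 M of E.
Step 2:
                   E          M
  init        0.3778      5.675
  Δ         -0.07067    0.04711
  eq          0.3071      5.722
  solve Keq expr → x = 0.02356; check Q = 1130
Then remove 0.05745 M of E.
Step 3:
                   E          M
  init        0.2497      5.722
  Δ          0.05611   -0.03741
  eq          0.3058      5.685
  solve Keq expr → x = -0.0187; check Q = 1130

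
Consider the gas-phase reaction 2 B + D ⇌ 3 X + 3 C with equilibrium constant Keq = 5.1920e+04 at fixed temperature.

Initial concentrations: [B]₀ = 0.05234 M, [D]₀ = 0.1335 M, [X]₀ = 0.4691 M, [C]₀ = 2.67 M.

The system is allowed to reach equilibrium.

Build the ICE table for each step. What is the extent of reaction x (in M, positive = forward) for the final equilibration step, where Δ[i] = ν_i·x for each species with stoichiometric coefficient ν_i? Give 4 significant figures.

Q₀ = 5373 vs Keq = 5.1920e+04 ⇒ Q<K, forward
Step 1:
                   B          D          X          C
  Initial    0.05234     0.1335     0.4691       2.67
  Change    -0.03114   -0.01557    0.04671    0.04671
  Equil       0.0212     0.1179     0.5158      2.717
  solve Keq expr → x = 0.01557; check Q = 5.1920e+04

x = 0.01557 M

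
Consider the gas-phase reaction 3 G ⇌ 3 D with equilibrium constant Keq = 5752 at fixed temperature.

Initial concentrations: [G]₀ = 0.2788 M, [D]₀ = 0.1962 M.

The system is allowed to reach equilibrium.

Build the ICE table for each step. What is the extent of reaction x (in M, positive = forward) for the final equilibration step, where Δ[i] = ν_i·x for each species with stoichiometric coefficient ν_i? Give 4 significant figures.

Q₀ = 0.3485 vs Keq = 5752 ⇒ Q<K, forward
Step 1:
                    G           D
  Initial      0.2788      0.1962
  Change      -0.2537      0.2537
  Equil       0.02511      0.4499
  solve Keq expr → x = 0.08456; check Q = 5752

x = 0.08456 M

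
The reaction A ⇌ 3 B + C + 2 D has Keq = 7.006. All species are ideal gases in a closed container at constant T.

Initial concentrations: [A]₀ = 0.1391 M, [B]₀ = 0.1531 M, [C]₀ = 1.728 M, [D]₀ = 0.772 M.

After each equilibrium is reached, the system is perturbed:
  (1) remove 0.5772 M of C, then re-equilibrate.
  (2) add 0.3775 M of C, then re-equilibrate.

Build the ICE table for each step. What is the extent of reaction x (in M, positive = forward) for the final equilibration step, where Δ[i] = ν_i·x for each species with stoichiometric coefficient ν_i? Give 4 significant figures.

Q₀ = 0.02657 vs Keq = 7.006 ⇒ Q<K, forward
Step 1:
                   A          B          C          D
  init        0.1391     0.1531      1.728      0.772
  Δ            -0.11       0.33       0.11       0.22
  eq          0.0291     0.4831      1.838      0.992
  solve Keq expr → x = 0.11; check Q = 7.006
Then remove 0.5772 M of C.
Step 2:
                   A          B          C          D
  init        0.0291     0.4831      1.261      0.992
  Δ        -0.006114    0.01834   0.006114    0.01223
  eq         0.02299     0.5014      1.267      1.004
  solve Keq expr → x = 0.006114; check Q = 7.006
Then add 0.3775 M of C.
Step 3:
                   A          B          C          D
  init       0.02299     0.5014      1.644      1.004
  Δ         0.004155   -0.01247  -0.004155   -0.00831
  eq         0.02715      0.489       1.64     0.9959
  solve Keq expr → x = -0.004155; check Q = 7.006

x = -0.004155 M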